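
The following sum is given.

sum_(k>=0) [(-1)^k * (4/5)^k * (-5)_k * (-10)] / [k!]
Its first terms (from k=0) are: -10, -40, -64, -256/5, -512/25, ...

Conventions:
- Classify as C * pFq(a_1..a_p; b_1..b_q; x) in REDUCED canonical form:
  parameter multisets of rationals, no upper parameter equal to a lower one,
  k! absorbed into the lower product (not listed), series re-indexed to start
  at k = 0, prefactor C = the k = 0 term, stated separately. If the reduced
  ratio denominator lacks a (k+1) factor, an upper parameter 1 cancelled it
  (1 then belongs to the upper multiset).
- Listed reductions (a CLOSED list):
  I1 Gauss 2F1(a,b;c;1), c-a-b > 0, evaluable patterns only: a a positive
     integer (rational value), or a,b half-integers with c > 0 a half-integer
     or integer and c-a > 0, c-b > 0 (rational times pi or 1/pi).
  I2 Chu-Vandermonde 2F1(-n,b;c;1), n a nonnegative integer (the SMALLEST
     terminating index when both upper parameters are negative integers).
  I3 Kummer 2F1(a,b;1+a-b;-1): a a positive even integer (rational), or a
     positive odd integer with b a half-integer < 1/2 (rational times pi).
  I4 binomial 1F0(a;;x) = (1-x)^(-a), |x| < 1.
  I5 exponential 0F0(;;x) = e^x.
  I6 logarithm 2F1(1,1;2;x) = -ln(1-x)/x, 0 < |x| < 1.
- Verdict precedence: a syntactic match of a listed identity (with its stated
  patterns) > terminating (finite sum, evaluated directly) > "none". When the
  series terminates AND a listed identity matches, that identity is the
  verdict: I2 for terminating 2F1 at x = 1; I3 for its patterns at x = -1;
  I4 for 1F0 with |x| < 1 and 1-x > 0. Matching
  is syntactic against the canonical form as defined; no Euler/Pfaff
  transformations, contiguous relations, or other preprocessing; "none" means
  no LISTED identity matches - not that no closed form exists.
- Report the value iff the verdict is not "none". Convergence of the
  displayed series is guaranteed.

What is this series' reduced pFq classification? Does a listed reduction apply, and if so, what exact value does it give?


The series (x = -4/5) is 1F0: upper {-5}, lower {-}, prefactor -10. Verdict (x = -4/5): the I4 binomial reduction applies (the 1F0 binomial series: exponent 5, x = -4/5). Its exact value is -118098/625.

Structural cue: with t_0 = -10, the (-1)^k factor (C = -10) folds into the argument's sign.
Adjacent-term ratio: r(k) = (-4/5) * (k-5) / [(k+1)] ; factor over Q: parameters, x = (-4/5), and C = -10.


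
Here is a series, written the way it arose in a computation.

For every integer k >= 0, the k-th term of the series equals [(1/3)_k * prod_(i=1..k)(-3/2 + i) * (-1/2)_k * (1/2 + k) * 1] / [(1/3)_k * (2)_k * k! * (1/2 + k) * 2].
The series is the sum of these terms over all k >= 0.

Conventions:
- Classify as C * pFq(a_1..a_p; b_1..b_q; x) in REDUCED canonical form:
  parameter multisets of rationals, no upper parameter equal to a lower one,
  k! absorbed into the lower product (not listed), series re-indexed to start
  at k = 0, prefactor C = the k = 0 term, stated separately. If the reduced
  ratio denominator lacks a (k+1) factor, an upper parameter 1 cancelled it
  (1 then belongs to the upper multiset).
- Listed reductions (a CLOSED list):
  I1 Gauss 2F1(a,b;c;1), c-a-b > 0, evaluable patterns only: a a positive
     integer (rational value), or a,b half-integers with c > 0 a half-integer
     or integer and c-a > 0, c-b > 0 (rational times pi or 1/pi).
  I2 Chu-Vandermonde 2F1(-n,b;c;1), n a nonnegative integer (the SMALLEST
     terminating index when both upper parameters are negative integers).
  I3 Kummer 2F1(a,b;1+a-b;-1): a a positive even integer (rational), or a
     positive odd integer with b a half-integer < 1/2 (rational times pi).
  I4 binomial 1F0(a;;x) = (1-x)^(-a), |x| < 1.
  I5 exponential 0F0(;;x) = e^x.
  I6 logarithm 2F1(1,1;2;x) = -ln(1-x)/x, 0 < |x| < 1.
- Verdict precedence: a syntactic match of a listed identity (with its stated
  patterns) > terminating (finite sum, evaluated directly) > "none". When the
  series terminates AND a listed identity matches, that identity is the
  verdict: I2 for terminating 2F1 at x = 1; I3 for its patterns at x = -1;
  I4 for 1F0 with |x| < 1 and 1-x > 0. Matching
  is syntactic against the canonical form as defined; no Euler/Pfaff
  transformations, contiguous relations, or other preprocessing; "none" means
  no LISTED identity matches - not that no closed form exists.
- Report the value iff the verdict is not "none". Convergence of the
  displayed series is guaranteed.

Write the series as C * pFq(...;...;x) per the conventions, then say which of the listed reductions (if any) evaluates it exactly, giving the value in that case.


With C = 1/2: the canonical form is 2F1(-1/2, -1/2; 2; 1). Verdict: Gauss (I1, half-integer pattern) matches (x = 1; upper {-1/2, -1/2} half-integers, c = 2 in the evaluable pattern). Hence: (16/9) / pi.

The tell: from the first term 1/2: k + 1/2 divides numerator and denominator alike; prefactor 1/2 after cancelling.
Step ratio: r(k) = 1 * (k-1/2) (k-1/2) / [(k+2) (k+1)] - poly over poly, x = 1 from leading terms; C = 1/2 at k = 0.


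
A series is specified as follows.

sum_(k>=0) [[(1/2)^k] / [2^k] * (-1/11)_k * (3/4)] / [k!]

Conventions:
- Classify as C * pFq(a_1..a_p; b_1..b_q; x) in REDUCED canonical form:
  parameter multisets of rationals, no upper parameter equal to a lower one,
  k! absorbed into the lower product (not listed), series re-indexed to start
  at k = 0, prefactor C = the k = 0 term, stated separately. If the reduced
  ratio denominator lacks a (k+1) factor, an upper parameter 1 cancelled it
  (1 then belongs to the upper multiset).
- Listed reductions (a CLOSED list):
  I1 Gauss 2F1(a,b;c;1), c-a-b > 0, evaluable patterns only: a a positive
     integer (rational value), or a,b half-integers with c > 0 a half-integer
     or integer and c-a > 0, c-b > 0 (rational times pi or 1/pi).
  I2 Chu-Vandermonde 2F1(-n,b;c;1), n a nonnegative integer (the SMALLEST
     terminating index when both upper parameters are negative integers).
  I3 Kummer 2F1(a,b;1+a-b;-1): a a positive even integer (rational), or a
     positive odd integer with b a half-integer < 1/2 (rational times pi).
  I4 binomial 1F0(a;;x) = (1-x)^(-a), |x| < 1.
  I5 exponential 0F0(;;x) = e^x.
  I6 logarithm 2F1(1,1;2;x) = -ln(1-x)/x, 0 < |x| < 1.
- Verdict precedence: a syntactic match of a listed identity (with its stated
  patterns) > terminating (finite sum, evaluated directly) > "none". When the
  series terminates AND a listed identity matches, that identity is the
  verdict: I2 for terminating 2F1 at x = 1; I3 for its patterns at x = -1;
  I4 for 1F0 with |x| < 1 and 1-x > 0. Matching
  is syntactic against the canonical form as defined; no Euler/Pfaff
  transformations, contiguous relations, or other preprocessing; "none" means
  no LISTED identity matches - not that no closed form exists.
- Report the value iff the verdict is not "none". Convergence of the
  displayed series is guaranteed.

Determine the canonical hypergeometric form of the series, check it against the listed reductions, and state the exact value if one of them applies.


Canonical form: C = 3/4 times 1F0 with upper {-1/11}, lower {-}, x = 1/4. Verdict: this is the I4 binomial reduction (the 1F0 binomial series: exponent 1/11, x = 1/4). Hence: (3/4) * (3/4)^(1/11).

First insight: t_0 being 3/4, the two k-th powers (C = 3/4, x = 1/4) combine into one argument.
Term ratio: r(k) = (1/4) * (k-1/11) / [(k+1)] - rational in k. x = (1/4); t_0 = 3/4; negate the roots.


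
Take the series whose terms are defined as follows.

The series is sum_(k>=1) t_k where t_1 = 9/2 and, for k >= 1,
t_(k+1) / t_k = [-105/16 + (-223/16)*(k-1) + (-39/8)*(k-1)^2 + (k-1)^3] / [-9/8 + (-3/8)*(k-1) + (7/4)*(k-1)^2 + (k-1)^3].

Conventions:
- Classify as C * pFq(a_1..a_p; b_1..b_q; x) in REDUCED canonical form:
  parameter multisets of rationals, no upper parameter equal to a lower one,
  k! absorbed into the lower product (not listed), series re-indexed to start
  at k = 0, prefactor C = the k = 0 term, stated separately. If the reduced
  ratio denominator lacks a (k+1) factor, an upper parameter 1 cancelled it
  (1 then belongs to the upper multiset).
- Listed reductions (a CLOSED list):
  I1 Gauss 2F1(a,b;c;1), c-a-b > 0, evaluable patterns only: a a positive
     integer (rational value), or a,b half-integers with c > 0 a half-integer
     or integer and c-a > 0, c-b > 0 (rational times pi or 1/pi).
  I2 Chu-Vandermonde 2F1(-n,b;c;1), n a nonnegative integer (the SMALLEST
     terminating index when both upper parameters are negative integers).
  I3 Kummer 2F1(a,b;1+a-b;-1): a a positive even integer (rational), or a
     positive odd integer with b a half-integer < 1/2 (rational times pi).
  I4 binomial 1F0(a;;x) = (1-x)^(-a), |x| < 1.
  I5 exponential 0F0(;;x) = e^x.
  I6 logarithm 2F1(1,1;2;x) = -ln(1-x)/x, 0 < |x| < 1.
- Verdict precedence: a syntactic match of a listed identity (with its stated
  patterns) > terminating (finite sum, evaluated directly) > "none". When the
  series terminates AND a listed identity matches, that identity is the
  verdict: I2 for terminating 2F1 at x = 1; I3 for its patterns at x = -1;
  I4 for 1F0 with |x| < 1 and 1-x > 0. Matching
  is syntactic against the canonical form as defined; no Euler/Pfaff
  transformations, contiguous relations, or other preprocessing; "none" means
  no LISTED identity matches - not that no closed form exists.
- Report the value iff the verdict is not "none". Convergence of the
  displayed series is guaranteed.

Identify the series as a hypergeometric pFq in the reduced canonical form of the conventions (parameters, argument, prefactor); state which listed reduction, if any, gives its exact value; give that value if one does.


The series (x = 1) is 2F1: upper {-7, 5/8}, lower {-3/4}, prefactor 9/2. Verdict (x = 1): the Chu-Vandermonde identity I2 applies (terminating 2F1 at x = 1 with n = 7, b = 5/8, c = -3/4). Sum: -11803/4352.

Structural cue: t_0 being 9/2, factor the ratio over Q (C = 9/2): negated roots = parameters.
Consecutive-term ratio: r(k) = 1 * (k-7) (k+5/8) / [(k-3/4) (k+1)] - poly over poly, x = 1 from leading terms; C = 9/2 at k = 0.


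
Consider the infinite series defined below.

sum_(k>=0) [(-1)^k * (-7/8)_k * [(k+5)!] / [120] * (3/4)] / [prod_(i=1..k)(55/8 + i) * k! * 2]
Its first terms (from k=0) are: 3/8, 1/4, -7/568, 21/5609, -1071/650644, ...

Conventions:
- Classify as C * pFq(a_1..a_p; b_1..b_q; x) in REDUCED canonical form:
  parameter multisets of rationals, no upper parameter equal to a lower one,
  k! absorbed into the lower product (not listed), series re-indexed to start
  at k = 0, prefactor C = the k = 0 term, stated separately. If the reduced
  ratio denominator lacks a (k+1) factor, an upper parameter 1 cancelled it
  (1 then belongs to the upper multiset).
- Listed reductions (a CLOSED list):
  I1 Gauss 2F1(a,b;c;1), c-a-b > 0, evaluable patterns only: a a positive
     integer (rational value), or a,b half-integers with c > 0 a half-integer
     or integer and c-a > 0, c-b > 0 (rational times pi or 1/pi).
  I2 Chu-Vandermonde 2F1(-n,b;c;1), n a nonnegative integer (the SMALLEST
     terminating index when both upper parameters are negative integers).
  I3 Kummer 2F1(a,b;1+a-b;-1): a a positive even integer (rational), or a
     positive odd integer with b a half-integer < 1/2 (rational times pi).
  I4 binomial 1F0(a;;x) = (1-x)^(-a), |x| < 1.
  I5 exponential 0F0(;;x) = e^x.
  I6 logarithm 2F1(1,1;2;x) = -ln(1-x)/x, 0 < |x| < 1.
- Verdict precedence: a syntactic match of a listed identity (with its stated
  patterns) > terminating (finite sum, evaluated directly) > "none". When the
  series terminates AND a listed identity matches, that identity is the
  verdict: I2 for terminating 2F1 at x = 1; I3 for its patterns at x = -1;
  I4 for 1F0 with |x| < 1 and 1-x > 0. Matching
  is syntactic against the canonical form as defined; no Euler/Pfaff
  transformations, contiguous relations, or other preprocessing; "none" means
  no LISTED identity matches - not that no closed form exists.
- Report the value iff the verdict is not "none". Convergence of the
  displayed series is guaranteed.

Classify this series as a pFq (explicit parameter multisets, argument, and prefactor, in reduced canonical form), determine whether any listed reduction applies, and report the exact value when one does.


Prefactor 3/8, argument -1: 2F1 with upper {-7/8, 6} over lower {63/8}. Verdict: Kummer (I3) fires (x = -1; c = 63/8 equals 1+a-b for upper {-7/8, 6}: listed pattern). Its exact value is 20163/32768.

The tell: x = (-1) and the constant factors (prefactor 3/8) combine into one prefactor.
Step ratio: r(k) = (-1) * (k-7/8) (k+6) / [(k+63/8) (k+1)] - rational in k, leading ratio (-1); with t_0 = 3/8, classification follows.


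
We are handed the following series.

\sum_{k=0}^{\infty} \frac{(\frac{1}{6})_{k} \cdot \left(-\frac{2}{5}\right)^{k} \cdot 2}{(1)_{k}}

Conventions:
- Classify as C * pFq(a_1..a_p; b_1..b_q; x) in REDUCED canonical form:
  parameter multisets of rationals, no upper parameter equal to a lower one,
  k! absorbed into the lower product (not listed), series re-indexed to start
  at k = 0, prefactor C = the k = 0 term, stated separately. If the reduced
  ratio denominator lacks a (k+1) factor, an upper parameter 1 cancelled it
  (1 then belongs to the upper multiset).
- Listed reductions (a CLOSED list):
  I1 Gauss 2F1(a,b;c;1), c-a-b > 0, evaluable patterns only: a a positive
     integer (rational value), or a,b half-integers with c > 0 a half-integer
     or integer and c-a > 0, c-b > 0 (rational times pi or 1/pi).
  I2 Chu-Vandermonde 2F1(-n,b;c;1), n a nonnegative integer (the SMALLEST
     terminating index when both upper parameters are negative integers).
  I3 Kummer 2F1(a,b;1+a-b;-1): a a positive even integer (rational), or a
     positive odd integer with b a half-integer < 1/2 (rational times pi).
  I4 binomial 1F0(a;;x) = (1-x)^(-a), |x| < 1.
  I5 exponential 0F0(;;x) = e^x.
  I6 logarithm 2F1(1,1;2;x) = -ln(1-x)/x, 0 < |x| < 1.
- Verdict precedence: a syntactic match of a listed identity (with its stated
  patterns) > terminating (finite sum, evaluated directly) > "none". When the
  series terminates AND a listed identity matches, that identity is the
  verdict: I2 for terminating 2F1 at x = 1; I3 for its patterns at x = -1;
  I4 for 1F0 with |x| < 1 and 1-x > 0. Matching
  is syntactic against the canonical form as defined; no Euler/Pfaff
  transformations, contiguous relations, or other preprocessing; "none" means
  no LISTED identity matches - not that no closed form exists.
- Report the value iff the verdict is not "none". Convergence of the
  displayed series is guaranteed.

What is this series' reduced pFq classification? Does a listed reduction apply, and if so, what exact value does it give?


At argument -\frac{2}{5}: a 1F0 with upper {\frac{1}{6}}, lower {-}, scaled by C = 2. Verdict (x = -\frac{2}{5}): the binomial series (I4) applies (the 1F0 binomial series: exponent -1/6, x = -\frac{2}{5}). Value: 2 \cdot \left(\frac{7}{5}\right)^{-\frac{1}{6}}.

Key step: x = -\frac{2}{5} and (1)_k (C = 2) is k! itself.
Ratio: r(k) = -\frac{2}{5} * (k+\frac{1}{6}) / [(k+1)] ; factor over Q: parameters, x = -\frac{2}{5}, and C = 2.


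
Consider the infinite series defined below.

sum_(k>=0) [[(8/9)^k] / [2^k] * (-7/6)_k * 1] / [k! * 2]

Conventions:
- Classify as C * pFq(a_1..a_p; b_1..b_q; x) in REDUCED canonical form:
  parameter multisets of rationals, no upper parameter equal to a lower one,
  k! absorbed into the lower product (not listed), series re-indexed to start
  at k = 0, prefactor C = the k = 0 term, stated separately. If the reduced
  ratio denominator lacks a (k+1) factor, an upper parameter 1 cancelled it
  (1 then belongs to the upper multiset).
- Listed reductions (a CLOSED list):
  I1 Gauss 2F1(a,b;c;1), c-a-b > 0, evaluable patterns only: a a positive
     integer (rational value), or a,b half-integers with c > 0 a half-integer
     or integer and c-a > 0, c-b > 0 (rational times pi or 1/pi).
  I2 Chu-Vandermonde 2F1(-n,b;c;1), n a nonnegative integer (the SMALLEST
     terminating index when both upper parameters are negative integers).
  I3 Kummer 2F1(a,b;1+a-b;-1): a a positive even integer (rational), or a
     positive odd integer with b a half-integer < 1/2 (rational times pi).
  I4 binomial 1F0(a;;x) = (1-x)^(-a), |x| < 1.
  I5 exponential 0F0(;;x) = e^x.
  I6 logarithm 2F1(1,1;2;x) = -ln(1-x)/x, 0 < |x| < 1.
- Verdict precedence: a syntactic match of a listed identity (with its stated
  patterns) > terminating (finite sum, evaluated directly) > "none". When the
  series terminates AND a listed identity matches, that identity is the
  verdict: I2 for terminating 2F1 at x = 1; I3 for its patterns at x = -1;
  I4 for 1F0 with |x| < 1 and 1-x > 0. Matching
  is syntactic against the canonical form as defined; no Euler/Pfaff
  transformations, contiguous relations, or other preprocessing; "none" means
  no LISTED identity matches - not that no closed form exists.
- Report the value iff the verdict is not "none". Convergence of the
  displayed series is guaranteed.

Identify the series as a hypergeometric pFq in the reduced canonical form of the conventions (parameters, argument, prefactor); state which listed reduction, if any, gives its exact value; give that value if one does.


Reduced: x = 4/9, 1F0, upper = {-7/6}, lower = {-}, C = 1/2. Verdict at x = 4/9: binomial (I4) matches (the 1F0 binomial series: exponent 7/6, x = 4/9). Value: (1/2) * (5/9)^(7/6).

Key step: from the first term 1/2: the two k-th powers (prefactor 1/2) combine into one argument.
Ratio: r(k) = (4/9) * (k-7/6) / [(k+1)] - rational; roots negated = parameters, x = (4/9), C = 1/2.


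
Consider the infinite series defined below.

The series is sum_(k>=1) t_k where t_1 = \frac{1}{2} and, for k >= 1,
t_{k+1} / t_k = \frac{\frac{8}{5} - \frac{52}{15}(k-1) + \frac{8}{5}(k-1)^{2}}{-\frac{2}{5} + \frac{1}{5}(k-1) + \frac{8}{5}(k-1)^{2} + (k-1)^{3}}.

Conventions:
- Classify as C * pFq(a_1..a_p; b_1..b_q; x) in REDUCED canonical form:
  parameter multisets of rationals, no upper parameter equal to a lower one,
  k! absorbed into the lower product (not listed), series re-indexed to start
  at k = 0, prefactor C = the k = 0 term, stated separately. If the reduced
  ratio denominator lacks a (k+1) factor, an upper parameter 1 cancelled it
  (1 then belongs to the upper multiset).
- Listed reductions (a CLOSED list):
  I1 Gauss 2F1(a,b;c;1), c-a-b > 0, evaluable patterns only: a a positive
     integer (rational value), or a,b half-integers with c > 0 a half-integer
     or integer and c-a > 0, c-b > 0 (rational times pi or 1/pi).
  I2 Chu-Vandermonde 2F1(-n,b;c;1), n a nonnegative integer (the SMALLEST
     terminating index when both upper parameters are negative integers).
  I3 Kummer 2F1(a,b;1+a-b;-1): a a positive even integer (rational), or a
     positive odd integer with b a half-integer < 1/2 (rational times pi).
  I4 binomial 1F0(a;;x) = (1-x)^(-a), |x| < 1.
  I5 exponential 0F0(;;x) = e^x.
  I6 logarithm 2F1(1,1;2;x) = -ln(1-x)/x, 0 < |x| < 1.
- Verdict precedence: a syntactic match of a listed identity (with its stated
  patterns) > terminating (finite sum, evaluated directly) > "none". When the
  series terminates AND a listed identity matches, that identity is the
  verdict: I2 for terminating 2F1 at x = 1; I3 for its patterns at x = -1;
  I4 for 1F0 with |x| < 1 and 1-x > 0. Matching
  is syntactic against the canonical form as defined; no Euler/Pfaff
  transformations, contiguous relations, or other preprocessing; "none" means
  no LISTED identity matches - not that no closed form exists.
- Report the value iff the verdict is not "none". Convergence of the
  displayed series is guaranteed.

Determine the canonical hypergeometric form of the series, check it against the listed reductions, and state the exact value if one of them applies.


Classification (C = \frac{1}{2}): 2F2 with upper {-\frac{3}{2}, -\frac{2}{3}}, lower {-\frac{2}{5}, 1}, argument x = \frac{8}{5}. Verdict: no listed reduction: x = \frac{8}{5} and upper {-\frac{3}{2}, -\frac{2}{3}} fail every I1-I6 pattern.

Key step: with t_0 = \frac{1}{2}, the expanded ratio factors over Q; prefactor 1/2, roots give parameters.
Consecutive-term ratio: r(k) = \frac{8}{5} * (k-\frac{3}{2}) (k-\frac{2}{3}) / [(k-\frac{2}{5}) (k+1) (k+1)] - rational; roots negated = parameters, x = \frac{8}{5}, C = \frac{1}{2}.


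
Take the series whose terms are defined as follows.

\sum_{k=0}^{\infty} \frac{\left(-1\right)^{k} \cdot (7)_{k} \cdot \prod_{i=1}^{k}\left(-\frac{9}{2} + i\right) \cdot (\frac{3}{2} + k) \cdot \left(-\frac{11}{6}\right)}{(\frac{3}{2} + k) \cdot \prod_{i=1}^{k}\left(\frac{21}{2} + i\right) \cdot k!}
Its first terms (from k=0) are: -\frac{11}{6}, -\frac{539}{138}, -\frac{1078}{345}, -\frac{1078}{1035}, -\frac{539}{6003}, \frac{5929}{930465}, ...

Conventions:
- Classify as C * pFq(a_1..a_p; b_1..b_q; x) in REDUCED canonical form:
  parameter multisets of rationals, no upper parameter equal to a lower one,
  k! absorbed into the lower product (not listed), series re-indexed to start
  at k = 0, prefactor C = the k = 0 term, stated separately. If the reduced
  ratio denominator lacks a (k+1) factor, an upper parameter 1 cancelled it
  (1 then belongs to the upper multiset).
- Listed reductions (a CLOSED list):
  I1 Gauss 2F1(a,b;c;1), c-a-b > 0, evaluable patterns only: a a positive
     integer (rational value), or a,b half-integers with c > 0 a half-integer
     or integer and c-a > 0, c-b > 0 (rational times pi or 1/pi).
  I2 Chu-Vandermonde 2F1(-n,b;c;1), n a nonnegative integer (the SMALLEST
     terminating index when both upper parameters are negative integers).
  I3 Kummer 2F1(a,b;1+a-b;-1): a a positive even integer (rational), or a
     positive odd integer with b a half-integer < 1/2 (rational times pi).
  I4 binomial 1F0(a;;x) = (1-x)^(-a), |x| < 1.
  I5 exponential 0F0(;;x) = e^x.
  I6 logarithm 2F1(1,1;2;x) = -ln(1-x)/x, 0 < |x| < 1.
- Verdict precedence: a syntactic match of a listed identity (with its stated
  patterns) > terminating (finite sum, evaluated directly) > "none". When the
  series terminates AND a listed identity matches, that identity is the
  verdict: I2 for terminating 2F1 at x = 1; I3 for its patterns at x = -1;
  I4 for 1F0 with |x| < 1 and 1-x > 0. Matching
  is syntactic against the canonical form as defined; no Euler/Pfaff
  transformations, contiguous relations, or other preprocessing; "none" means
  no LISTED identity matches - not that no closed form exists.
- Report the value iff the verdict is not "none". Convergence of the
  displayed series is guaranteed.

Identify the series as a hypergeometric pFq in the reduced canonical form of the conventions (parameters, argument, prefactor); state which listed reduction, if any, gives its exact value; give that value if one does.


This is -\frac{11}{6} * 2F1(-\frac{7}{2}, 7; \frac{23}{2}; -1) in reduced canonical form. Verdict: Kummer (I3) applies (x = -1; c = \frac{23}{2} equals 1+a-b for upper {-\frac{7}{2}, 7}: listed pattern). Sum: \left(-\frac{53348295}{16777216}\right) \cdot \pi.

Structural cue: x = -1 and the lower running product (C = -11/6) is a rising factorial.
Consecutive-term ratio: r(k) = -1 * (k-\frac{7}{2}) (k+7) / [(k+\frac{23}{2}) (k+1)] - rational; roots negated = parameters, x = -1, C = -\frac{11}{6}.


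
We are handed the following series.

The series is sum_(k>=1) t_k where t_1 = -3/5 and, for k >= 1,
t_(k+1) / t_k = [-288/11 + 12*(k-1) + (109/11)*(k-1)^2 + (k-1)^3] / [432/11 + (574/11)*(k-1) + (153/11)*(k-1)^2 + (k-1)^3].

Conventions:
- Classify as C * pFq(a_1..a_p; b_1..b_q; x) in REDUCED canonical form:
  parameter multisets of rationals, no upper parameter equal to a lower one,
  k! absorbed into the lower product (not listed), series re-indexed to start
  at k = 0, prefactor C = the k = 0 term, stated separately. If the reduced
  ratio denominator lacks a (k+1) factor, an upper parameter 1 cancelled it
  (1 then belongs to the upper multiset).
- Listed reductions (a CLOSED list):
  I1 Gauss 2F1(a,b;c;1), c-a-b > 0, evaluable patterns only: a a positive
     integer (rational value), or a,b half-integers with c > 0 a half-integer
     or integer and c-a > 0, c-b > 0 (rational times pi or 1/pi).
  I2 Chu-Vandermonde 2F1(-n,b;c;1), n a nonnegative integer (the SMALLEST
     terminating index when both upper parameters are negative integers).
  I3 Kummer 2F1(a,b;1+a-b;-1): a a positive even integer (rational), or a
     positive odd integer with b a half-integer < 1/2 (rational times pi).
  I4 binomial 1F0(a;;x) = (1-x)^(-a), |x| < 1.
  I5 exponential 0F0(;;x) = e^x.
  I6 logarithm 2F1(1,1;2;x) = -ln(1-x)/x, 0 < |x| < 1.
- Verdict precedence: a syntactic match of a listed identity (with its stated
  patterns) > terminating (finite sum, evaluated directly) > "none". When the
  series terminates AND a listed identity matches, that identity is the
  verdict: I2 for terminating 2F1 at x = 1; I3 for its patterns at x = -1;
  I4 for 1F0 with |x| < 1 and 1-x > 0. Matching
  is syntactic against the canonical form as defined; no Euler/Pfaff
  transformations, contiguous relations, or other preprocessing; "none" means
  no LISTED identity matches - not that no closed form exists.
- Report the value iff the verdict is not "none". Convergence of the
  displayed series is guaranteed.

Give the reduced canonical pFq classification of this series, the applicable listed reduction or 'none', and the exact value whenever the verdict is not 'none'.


x = 1 here; the reduced form reads 2F1, upper {-12/11, 3}, lower {54/11}, C = -3/5. Verdict: Gauss's theorem (I1) fires (x = 1: the Gamma ratio telescopes since c-a-b = 3 > 0 and a = 3 in Z>0). Value: -7224/33275.

Key step: from the first term -3/5: the expanded ratio factors over Q; C = -3/5, roots give parameters.
Term ratio: r(k) = 1 * (k-12/11) (k+3) / [(k+54/11) (k+1)] - poly over poly, x = 1 from leading terms; C = -3/5 at k = 0.


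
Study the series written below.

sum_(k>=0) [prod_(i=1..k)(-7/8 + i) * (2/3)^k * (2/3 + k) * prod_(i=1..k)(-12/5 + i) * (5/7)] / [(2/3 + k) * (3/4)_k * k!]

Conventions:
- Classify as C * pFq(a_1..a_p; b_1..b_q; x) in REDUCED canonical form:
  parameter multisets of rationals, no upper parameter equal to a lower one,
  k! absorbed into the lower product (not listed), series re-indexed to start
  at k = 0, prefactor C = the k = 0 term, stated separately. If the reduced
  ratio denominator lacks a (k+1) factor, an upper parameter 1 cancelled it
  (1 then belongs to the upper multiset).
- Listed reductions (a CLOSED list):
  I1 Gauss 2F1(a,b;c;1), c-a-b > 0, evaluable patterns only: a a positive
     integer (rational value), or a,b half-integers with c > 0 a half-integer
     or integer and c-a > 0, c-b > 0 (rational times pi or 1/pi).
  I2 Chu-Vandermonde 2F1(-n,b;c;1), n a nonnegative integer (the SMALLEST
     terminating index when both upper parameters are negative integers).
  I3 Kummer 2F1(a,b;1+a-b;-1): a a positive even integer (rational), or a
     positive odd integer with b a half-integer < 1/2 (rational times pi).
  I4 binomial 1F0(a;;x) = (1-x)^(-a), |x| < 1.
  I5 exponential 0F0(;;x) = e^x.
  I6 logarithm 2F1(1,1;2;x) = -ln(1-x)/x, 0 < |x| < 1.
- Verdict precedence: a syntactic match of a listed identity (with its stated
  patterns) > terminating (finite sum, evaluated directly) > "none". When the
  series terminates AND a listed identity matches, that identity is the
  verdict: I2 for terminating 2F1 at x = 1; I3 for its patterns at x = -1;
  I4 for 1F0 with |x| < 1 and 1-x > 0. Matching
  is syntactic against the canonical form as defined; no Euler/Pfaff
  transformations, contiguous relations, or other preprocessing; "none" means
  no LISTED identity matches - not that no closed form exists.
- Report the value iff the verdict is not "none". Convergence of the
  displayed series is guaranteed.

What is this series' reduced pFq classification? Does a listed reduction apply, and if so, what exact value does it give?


At argument 2/3: a 2F1 with upper {-7/5, 1/8}, lower {3/4}, scaled by C = 5/7. Verdict: none. A 2F1 with upper {-7/5, 1/8} fits none of I1-I6 at x = 2/3; the sum runs forever.

Key step: t_0 being 5/7, k + 2/3 divides numerator and denominator alike; C = 5/7, x = 2/3 after cancelling.
Adjacent-term ratio: r(k) = (2/3) * (k-7/5) (k+1/8) / [(k+3/4) (k+1)] - rational in k. x = (2/3); t_0 = 5/7; negate the roots.


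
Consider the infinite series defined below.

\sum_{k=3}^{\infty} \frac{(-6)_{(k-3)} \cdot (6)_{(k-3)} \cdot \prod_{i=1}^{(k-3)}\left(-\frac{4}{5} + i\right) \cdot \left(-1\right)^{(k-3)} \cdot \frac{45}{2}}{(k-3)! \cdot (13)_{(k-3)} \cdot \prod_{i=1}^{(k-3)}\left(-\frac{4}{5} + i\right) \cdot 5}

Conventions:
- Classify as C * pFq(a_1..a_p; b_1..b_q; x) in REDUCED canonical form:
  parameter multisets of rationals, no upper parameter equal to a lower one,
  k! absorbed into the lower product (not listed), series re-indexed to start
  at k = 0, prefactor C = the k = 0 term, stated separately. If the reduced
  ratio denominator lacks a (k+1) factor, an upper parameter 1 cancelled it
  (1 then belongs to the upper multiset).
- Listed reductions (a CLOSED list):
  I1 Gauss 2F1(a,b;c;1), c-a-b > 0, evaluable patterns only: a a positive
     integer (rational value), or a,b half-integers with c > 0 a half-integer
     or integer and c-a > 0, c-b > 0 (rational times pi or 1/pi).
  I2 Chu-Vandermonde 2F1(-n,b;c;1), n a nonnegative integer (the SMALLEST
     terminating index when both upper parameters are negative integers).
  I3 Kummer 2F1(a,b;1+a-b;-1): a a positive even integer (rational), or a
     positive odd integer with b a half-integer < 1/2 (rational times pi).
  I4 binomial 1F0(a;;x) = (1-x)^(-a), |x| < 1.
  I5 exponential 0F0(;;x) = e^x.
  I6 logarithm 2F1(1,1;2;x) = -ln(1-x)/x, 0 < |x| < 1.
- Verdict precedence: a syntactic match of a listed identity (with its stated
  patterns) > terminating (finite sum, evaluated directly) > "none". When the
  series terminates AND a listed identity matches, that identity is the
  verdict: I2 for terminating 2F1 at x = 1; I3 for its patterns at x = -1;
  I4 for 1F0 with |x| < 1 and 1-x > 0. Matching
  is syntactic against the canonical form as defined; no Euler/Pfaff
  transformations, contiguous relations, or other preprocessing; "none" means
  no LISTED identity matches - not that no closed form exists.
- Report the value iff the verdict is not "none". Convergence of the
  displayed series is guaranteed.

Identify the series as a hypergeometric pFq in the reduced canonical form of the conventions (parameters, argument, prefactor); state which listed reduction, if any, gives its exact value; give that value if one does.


Classification (C = \frac{9}{2}): 2F1 with upper {-6, 6}, lower {13}, argument x = -1. Verdict at x = -1: Kummer's theorem (I3) matches (x = -1; c = 13 equals 1+a-b for upper {-6, 6}: listed pattern). Value: \frac{99}{2}.

Key step: t_0 = \frac{9}{2} here, and the parameter 1/5 appears in both the upper and lower lists and cancels.
Ratio: r(k) = -1 * (k-6) (k+6) / [(k+13) (k+1)] - rational in k. x = -1; t_0 = \frac{9}{2}; negate the roots.


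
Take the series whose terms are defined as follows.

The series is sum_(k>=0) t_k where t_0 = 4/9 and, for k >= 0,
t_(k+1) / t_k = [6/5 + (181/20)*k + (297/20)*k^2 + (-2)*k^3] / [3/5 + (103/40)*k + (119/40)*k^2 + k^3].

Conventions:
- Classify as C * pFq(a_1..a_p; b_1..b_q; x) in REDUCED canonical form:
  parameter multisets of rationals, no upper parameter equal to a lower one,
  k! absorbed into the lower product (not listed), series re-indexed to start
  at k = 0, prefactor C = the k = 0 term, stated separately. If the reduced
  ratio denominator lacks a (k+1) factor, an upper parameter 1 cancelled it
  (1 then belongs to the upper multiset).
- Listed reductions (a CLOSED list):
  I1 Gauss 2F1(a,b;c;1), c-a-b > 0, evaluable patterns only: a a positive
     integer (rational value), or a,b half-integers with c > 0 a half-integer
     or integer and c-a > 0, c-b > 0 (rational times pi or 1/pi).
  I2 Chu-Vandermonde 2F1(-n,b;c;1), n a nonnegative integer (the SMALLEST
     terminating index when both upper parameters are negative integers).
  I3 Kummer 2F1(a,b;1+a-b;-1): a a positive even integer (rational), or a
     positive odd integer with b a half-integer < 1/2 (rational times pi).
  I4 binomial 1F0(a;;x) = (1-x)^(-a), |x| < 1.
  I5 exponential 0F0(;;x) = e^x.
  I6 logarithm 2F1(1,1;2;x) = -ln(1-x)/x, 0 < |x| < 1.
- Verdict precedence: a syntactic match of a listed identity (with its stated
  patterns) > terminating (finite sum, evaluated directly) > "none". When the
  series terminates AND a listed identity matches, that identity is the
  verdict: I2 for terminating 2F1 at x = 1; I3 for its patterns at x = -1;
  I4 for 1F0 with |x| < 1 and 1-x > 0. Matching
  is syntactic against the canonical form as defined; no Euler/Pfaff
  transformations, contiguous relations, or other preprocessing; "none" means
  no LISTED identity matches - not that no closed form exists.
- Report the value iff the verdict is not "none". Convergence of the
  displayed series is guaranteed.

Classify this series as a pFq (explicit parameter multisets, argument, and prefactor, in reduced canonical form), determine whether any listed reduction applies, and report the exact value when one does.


Canonical form: C = 4/9 times 2F1 with upper {-8, 1/5}, lower {8/5}, x = -2. Verdict: terminating - no listed pattern fits, but -8 in the upper list cuts the series at k = 8; direct evaluation. Its exact value is 13712500/244283.

Key observation: t_0 = 4/9 here, and the expanded ratio factors over Q; prefactor 4/9, roots give parameters.
Adjacent-term ratio: r(k) = (-2) * (k-8) (k+1/5) / [(k+8/5) (k+1)] - rational in k, leading ratio (-2); with t_0 = 4/9, classification follows.


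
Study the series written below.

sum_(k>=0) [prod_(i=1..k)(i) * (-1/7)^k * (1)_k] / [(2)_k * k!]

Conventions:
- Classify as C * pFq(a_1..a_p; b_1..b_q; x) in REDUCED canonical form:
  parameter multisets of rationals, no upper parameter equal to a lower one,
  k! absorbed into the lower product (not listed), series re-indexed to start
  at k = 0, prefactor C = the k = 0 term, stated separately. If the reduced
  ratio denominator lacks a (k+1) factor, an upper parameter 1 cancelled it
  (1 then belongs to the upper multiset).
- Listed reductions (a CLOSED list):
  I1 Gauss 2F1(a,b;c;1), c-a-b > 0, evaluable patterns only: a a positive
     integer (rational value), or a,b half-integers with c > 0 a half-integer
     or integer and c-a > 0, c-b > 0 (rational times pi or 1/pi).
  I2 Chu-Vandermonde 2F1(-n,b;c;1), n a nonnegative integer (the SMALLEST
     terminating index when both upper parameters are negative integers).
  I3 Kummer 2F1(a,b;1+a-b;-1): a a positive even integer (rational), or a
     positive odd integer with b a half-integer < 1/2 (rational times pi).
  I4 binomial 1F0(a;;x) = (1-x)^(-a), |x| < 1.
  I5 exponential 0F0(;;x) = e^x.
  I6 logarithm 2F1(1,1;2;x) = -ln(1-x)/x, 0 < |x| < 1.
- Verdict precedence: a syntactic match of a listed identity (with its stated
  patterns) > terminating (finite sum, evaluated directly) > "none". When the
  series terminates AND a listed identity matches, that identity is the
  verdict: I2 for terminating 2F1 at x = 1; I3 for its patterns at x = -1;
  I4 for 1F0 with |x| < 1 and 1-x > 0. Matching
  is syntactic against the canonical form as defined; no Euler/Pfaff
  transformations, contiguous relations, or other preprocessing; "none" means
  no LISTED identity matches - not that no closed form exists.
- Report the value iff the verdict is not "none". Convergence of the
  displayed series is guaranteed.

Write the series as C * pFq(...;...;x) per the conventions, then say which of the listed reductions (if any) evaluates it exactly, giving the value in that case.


The series (x = -1/7) is 2F1: upper {1, 1}, lower {2}, prefactor 1. Verdict at x = -1/7: the logarithmic series (I6) matches (the logarithm: parameters (1,1;2), x = -1/7). Value: 7 * ln(8/7).

The tell: x = (-1/7) and the running product (C = 1, x = -1/7) telescopes to a rising factorial.
Consecutive-term ratio: r(k) = (-1/7) * (k+1) (k+1) / [(k+2) (k+1)] - rational; roots negated = parameters, x = (-1/7), C = 1.


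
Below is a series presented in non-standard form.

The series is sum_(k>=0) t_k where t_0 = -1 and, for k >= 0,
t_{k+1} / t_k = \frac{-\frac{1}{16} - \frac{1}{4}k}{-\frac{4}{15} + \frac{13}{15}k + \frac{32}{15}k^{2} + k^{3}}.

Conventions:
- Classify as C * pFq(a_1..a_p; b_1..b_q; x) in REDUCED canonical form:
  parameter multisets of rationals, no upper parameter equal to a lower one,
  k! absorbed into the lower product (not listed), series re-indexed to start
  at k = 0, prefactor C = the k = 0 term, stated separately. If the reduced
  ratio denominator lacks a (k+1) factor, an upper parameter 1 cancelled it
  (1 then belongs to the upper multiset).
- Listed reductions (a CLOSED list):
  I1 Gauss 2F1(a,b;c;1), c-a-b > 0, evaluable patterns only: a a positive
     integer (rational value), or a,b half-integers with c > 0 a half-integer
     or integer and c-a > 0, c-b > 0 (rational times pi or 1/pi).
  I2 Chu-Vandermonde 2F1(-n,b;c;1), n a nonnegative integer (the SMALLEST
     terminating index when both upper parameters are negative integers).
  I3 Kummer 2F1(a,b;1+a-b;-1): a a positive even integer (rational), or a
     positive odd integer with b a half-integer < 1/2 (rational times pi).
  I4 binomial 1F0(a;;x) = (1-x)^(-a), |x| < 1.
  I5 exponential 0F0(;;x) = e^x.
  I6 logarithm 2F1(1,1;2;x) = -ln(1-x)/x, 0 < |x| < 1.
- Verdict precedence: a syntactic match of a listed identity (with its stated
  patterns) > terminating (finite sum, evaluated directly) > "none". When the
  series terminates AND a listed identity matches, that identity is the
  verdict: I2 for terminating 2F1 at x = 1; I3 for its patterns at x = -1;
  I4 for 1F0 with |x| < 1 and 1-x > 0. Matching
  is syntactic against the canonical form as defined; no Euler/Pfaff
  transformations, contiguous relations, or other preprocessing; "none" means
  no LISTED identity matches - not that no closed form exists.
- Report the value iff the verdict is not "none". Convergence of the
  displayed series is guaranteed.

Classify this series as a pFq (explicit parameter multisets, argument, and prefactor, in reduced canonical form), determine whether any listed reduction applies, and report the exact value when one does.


At argument -\frac{1}{4}: a 1F2 with upper {\frac{1}{4}}, lower {-\frac{1}{5}, \frac{4}{3}}, scaled by C = -1. Verdict: none. Every listed pattern misses the 1F2 form at -\frac{1}{4}, upper {\frac{1}{4}}.

Key step: x = -\frac{1}{4} and factor the ratio over Q (C = -1): negated roots = parameters.
Ratio: r(k) = -\frac{1}{4} * (k+\frac{1}{4}) / [(k-\frac{1}{5}) (k+\frac{4}{3}) (k+1)] ; factor over Q: parameters, x = -\frac{1}{4}, and C = -1.


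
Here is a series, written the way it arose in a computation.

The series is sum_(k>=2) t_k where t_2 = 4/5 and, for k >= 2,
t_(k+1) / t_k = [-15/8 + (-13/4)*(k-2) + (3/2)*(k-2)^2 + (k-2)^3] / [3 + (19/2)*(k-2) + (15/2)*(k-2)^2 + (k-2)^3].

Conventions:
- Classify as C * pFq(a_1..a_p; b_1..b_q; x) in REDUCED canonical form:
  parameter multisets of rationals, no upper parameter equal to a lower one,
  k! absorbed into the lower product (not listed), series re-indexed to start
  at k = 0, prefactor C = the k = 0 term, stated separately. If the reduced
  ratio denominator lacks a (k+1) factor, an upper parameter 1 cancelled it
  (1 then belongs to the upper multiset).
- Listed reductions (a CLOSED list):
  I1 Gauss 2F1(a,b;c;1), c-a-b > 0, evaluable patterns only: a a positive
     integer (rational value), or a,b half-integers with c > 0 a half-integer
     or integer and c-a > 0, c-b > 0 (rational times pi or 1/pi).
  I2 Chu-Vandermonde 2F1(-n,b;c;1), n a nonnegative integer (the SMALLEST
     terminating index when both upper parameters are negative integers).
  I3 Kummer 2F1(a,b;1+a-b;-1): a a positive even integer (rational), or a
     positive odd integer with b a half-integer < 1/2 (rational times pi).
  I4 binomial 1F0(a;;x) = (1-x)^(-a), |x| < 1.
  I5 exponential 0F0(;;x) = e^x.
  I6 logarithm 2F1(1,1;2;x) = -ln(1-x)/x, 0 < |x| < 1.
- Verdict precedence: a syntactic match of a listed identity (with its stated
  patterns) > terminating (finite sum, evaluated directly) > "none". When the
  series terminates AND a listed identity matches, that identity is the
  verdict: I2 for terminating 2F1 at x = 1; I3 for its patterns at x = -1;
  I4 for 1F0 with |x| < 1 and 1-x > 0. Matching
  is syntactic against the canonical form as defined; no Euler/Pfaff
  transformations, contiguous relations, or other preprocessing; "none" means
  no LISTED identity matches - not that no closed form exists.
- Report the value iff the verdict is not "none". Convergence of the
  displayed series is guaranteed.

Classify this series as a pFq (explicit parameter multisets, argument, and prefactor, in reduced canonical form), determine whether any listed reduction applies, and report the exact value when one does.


With C = 4/5: the canonical form is 2F1(-3/2, 5/2; 6; 1). Verdict: Gauss's theorem I1 (half-integer case) fires (x = 1; upper {-3/2, 5/2} half-integers, c = 6 in the evaluable pattern). Its exact value is (262144/225225) / pi.

First insight: x = 1 and roots of the ratio polynomials (prefactor 4/5) are the negated parameters.
Term ratio: r(k) = 1 * (k-3/2) (k+5/2) / [(k+6) (k+1)] - rational in k, leading ratio 1; with t_0 = 4/5, classification follows.
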